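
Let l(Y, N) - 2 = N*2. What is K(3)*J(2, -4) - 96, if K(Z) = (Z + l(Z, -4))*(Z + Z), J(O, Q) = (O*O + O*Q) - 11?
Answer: 174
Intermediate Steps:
J(O, Q) = -11 + O² + O*Q (J(O, Q) = (O² + O*Q) - 11 = -11 + O² + O*Q)
l(Y, N) = 2 + 2*N (l(Y, N) = 2 + N*2 = 2 + 2*N)
K(Z) = 2*Z*(-6 + Z) (K(Z) = (Z + (2 + 2*(-4)))*(Z + Z) = (Z + (2 - 8))*(2*Z) = (Z - 6)*(2*Z) = (-6 + Z)*(2*Z) = 2*Z*(-6 + Z))
K(3)*J(2, -4) - 96 = (2*3*(-6 + 3))*(-11 + 2² + 2*(-4)) - 96 = (2*3*(-3))*(-11 + 4 - 8) - 96 = -18*(-15) - 96 = 270 - 96 = 174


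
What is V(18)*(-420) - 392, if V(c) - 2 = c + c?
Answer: -16352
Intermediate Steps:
V(c) = 2 + 2*c (V(c) = 2 + (c + c) = 2 + 2*c)
V(18)*(-420) - 392 = (2 + 2*18)*(-420) - 392 = (2 + 36)*(-420) - 392 = 38*(-420) - 392 = -15960 - 392 = -16352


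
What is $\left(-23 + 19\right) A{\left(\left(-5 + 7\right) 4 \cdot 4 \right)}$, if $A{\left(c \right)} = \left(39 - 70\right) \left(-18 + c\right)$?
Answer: $1736$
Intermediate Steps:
$A{\left(c \right)} = 558 - 31 c$ ($A{\left(c \right)} = - 31 \left(-18 + c\right) = 558 - 31 c$)
$\left(-23 + 19\right) A{\left(\left(-5 + 7\right) 4 \cdot 4 \right)} = \left(-23 + 19\right) \left(558 - 31 \left(-5 + 7\right) 4 \cdot 4\right) = - 4 \left(558 - 31 \cdot 2 \cdot 16\right) = - 4 \left(558 - 992\right) = \left(-4\right) \left(-434\right) = 1736$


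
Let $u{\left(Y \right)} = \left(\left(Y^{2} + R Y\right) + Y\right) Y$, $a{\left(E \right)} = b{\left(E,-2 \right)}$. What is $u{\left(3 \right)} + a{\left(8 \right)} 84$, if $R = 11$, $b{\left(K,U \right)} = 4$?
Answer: $471$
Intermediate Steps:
$a{\left(E \right)} = 4$
$u{\left(Y \right)} = Y \left(Y^{2} + 12 Y\right)$ ($u{\left(Y \right)} = \left(\left(Y^{2} + 11 Y\right) + Y\right) Y = \left(Y^{2} + 12 Y\right) Y = Y \left(Y^{2} + 12 Y\right)$)
$u{\left(3 \right)} + a{\left(8 \right)} 84 = 3^{2} \left(12 + 3\right) + 4 \cdot 84 = 9 \cdot 15 + 336 = 135 + 336 = 471$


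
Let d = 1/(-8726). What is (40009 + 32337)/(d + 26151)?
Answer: 631291196/228193625 ≈ 2.7665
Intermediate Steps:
d = -1/8726 ≈ -0.00011460
(40009 + 32337)/(d + 26151) = (40009 + 32337)/(-1/8726 + 26151) = 72346/(228193625/8726) = 72346*(8726/228193625) = 631291196/228193625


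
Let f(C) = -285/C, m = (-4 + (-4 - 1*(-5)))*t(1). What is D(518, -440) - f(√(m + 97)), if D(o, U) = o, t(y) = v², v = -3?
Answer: 518 + 57*√70/14 ≈ 552.06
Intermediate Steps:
t(y) = 9 (t(y) = (-3)² = 9)
m = -27 (m = (-4 + (-4 - 1*(-5)))*9 = (-4 + (-4 + 5))*9 = (-4 + 1)*9 = -3*9 = -27)
D(518, -440) - f(√(m + 97)) = 518 - (-285)/(√(-27 + 97)) = 518 - (-285)/(√70) = 518 - (-285)*√70/70 = 518 - (-57)*√70/14 = 518 + 57*√70/14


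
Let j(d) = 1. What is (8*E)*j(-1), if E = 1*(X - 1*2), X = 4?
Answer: 16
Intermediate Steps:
E = 2 (E = 1*(4 - 1*2) = 1*(4 - 2) = 1*2 = 2)
(8*E)*j(-1) = (8*2)*1 = 16*1 = 16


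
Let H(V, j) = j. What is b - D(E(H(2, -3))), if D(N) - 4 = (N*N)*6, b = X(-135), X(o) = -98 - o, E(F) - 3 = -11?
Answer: -351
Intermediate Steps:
E(F) = -8 (E(F) = 3 - 11 = -8)
b = 37 (b = -98 - 1*(-135) = -98 + 135 = 37)
D(N) = 4 + 6*N**2 (D(N) = 4 + (N*N)*6 = 4 + N**2*6 = 4 + 6*N**2)
b - D(E(H(2, -3))) = 37 - (4 + 6*(-8)**2) = 37 - (4 + 6*64) = 37 - (4 + 384) = 37 - 1*388 = 37 - 388 = -351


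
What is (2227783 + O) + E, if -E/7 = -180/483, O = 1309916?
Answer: 81367137/23 ≈ 3.5377e+6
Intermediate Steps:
E = 60/23 (E = -(-1260)/483 = -7*(-60/161) = 60/23 ≈ 2.6087)
(2227783 + O) + E = (2227783 + 1309916) + 60/23 = 3537699 + 60/23 = 81367137/23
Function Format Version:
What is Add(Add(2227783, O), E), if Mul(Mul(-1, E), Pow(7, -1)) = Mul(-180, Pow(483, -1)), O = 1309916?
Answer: Rational(81367137, 23) ≈ 3.5377e+6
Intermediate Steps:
E = Rational(60, 23) (E = Mul(-7, Mul(-180, Pow(483, -1))) = Mul(-7, Mul(-180, Rational(1, 483))) = Mul(-7, Rational(-60, 161)) = Rational(60, 23) ≈ 2.6087)
Add(Add(2227783, O), E) = Add(Add(2227783, 1309916), Rational(60, 23)) = Add(3537699, Rational(60, 23)) = Rational(81367137, 23)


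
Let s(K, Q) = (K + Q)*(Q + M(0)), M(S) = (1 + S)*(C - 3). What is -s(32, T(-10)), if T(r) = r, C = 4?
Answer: 198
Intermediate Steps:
M(S) = 1 + S (M(S) = (1 + S)*(4 - 3) = (1 + S)*1 = 1 + S)
s(K, Q) = (1 + Q)*(K + Q) (s(K, Q) = (K + Q)*(Q + (1 + 0)) = (K + Q)*(Q + 1) = (K + Q)*(1 + Q) = (1 + Q)*(K + Q))
-s(32, T(-10)) = -(32 - 10 + (-10)² + 32*(-10)) = -(32 - 10 + 100 - 320) = -1*(-198) = 198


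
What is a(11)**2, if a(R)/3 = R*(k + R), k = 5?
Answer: 278784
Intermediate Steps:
a(R) = 3*R*(5 + R) (a(R) = 3*(R*(5 + R)) = 3*R*(5 + R))
a(11)**2 = (3*11*(5 + 11))**2 = (3*11*16)**2 = 528**2 = 278784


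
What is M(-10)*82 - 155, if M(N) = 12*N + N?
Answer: -10815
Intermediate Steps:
M(N) = 13*N
M(-10)*82 - 155 = (13*(-10))*82 - 155 = -130*82 - 155 = -10660 - 155 = -10815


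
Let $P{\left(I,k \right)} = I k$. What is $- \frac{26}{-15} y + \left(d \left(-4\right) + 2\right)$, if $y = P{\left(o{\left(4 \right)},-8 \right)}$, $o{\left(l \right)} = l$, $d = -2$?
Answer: $- \frac{682}{15} \approx -45.467$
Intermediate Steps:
$y = -32$ ($y = 4 \left(-8\right) = -32$)
$- \frac{26}{-15} y + \left(d \left(-4\right) + 2\right) = - \frac{26}{-15} \left(-32\right) + \left(\left(-2\right) \left(-4\right) + 2\right) = \left(-26\right) \left(- \frac{1}{15}\right) \left(-32\right) + \left(8 + 2\right) = \frac{26}{15} \left(-32\right) + 10 = - \frac{832}{15} + 10 = - \frac{682}{15}$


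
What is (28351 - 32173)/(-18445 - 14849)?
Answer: 637/5549 ≈ 0.11480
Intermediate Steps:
(28351 - 32173)/(-18445 - 14849) = -3822/(-33294) = -3822*(-1/33294) = 637/5549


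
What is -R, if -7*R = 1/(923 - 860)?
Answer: 1/441 ≈ 0.0022676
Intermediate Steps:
R = -1/441 (R = -1/(7*(923 - 860)) = -⅐/63 = -⅐*1/63 = -1/441 ≈ -0.0022676)
-R = -1*(-1/441) = 1/441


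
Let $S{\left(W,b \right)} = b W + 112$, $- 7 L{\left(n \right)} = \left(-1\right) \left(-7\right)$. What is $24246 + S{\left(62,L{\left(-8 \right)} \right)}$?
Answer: $24296$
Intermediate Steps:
$L{\left(n \right)} = -1$ ($L{\left(n \right)} = - \frac{\left(-1\right) \left(-7\right)}{7} = \left(- \frac{1}{7}\right) 7 = -1$)
$S{\left(W,b \right)} = 112 + W b$ ($S{\left(W,b \right)} = W b + 112 = 112 + W b$)
$24246 + S{\left(62,L{\left(-8 \right)} \right)} = 24246 + \left(112 + 62 \left(-1\right)\right) = 24246 + \left(112 - 62\right) = 24246 + 50 = 24296$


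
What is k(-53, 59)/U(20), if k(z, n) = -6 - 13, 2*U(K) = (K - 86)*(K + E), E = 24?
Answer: 19/1452 ≈ 0.013085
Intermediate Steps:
U(K) = (-86 + K)*(24 + K)/2 (U(K) = ((K - 86)*(K + 24))/2 = ((-86 + K)*(24 + K))/2 = (-86 + K)*(24 + K)/2)
k(z, n) = -19
k(-53, 59)/U(20) = -19/(-1032 + (1/2)*20**2 - 31*20) = -19/(-1032 + (1/2)*400 - 620) = -19/(-1032 + 200 - 620) = -19/(-1452) = -19*(-1/1452) = 19/1452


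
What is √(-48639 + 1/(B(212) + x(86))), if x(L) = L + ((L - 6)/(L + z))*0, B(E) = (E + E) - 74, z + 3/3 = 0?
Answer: I*√2311519727/218 ≈ 220.54*I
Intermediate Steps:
z = -1 (z = -1 + 0 = -1)
B(E) = -74 + 2*E (B(E) = 2*E - 74 = -74 + 2*E)
x(L) = L (x(L) = L + ((L - 6)/(L - 1))*0 = L + ((-6 + L)/(-1 + L))*0 = L + 0 = L)
√(-48639 + 1/(B(212) + x(86))) = √(-48639 + 1/((-74 + 2*212) + 86)) = √(-48639 + 1/((-74 + 424) + 86)) = √(-48639 + 1/(350 + 86)) = √(-48639 + 1/436) = √(-21206603/436) = I*√2311519727/218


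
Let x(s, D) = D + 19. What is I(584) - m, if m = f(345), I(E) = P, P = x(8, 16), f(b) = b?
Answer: -310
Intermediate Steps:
x(s, D) = 19 + D
P = 35 (P = 19 + 16 = 35)
I(E) = 35
m = 345
I(584) - m = 35 - 1*345 = 35 - 345 = -310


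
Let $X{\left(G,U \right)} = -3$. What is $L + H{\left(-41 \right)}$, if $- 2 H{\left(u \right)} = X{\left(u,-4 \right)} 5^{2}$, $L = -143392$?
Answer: $- \frac{286709}{2} \approx -1.4335 \cdot 10^{5}$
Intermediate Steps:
$H{\left(u \right)} = \frac{75}{2}$ ($H{\left(u \right)} = - \frac{\left(-3\right) 5^{2}}{2} = - \frac{\left(-3\right) 25}{2} = \left(- \frac{1}{2}\right) \left(-75\right) = \frac{75}{2}$)
$L + H{\left(-41 \right)} = -143392 + \frac{75}{2} = - \frac{286709}{2}$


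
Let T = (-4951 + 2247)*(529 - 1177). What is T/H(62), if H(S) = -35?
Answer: -1752192/35 ≈ -50063.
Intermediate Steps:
T = 1752192 (T = -2704*(-648) = 1752192)
T/H(62) = 1752192/(-35) = 1752192*(-1/35) = -1752192/35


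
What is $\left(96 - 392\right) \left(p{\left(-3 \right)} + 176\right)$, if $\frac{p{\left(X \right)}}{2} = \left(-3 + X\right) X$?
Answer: $-62752$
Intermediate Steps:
$p{\left(X \right)} = 2 X \left(-3 + X\right)$ ($p{\left(X \right)} = 2 \left(-3 + X\right) X = 2 X \left(-3 + X\right)$)
$\left(96 - 392\right) \left(p{\left(-3 \right)} + 176\right) = \left(96 - 392\right) \left(2 \left(-3\right) \left(-3 - 3\right) + 176\right) = - 296 \left(2 \left(-3\right) \left(-6\right) + 176\right) = - 296 \left(36 + 176\right) = \left(-296\right) 212 = -62752$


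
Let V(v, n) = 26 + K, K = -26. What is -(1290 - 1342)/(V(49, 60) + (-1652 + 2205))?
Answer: 52/553 ≈ 0.094033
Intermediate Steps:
V(v, n) = 0 (V(v, n) = 26 - 26 = 0)
-(1290 - 1342)/(V(49, 60) + (-1652 + 2205)) = -(1290 - 1342)/(0 + (-1652 + 2205)) = -(-52)/(0 + 553) = -(-52)/553 = -1*(-52/553) = 52/553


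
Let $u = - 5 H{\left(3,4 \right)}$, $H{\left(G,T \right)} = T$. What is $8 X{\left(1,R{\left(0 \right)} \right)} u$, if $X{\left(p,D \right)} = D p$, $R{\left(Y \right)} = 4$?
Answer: $-640$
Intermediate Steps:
$u = -20$ ($u = \left(-5\right) 4 = -20$)
$8 X{\left(1,R{\left(0 \right)} \right)} u = 8 \cdot 4 \cdot 1 \left(-20\right) = 8 \cdot 4 \left(-20\right) = 32 \left(-20\right) = -640$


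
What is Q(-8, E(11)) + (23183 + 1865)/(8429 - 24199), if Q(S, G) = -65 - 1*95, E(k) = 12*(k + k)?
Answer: -1274124/7885 ≈ -161.59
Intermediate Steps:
E(k) = 24*k (E(k) = 12*(2*k) = 24*k)
Q(S, G) = -160 (Q(S, G) = -65 - 95 = -160)
Q(-8, E(11)) + (23183 + 1865)/(8429 - 24199) = -160 + (23183 + 1865)/(8429 - 24199) = -160 + 25048/(-15770) = -160 + 25048*(-1/15770) = -160 - 12524/7885 = -1274124/7885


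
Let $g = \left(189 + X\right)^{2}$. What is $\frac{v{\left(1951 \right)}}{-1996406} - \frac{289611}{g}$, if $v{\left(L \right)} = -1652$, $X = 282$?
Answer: $- \frac{32100814263}{24604705747} \approx -1.3047$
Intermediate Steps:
$g = 221841$ ($g = \left(189 + 282\right)^{2} = 471^{2} = 221841$)
$\frac{v{\left(1951 \right)}}{-1996406} - \frac{289611}{g} = - \frac{1652}{-1996406} - \frac{289611}{221841} = \left(-1652\right) \left(- \frac{1}{1996406}\right) - \frac{32179}{24649} = \frac{826}{998203} - \frac{32179}{24649} = - \frac{32100814263}{24604705747}$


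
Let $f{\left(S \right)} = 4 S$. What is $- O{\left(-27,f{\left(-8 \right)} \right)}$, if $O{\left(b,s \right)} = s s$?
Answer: $-1024$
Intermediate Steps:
$O{\left(b,s \right)} = s^{2}$
$- O{\left(-27,f{\left(-8 \right)} \right)} = - \left(4 \left(-8\right)\right)^{2} = - \left(-32\right)^{2} = \left(-1\right) 1024 = -1024$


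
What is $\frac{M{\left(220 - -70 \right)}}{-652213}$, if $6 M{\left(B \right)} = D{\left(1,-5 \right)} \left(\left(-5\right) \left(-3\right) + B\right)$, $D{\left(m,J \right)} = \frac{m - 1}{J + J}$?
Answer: $0$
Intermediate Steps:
$D{\left(m,J \right)} = \frac{-1 + m}{2 J}$
$M{\left(B \right)} = 0$ ($M{\left(B \right)} = \frac{\frac{-1 + 1}{2 \left(-5\right)} \left(\left(-5\right) \left(-3\right) + B\right)}{6} = \frac{\frac{1}{2} \left(- \frac{1}{5}\right) 0 \left(15 + B\right)}{6} = \frac{0 \left(15 + B\right)}{6} = \frac{1}{6} \cdot 0 = 0$)
$\frac{M{\left(220 - -70 \right)}}{-652213} = \frac{0}{-652213} = 0 \left(- \frac{1}{652213}\right) = 0$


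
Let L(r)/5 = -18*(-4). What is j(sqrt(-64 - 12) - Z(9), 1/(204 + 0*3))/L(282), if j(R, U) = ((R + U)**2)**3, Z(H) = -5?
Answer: 14871716013060251525/5189356427968512 + 102023127702157*I*sqrt(19)/10599175710720 ≈ 2865.8 + 41.957*I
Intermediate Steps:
L(r) = 360 (L(r) = 5*(-18*(-4)) = 5*72 = 360)
j(R, U) = (R + U)**6
j(sqrt(-64 - 12) - Z(9), 1/(204 + 0*3))/L(282) = ((sqrt(-64 - 12) - 1*(-5)) + 1/(204 + 0*3))**6/360 = ((sqrt(-76) + 5) + 1/(204 + 0))**6*(1/360) = ((2*I*sqrt(19) + 5) + 1/204)**6*(1/360) = ((5 + 2*I*sqrt(19)) + 1/204)**6*(1/360) = (1021/204 + 2*I*sqrt(19))**6*(1/360) = (1021/204 + 2*I*sqrt(19))**6/360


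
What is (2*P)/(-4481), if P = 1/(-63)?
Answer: 2/282303 ≈ 7.0846e-6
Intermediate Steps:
P = -1/63 ≈ -0.015873
(2*P)/(-4481) = (2*(-1/63))/(-4481) = -2/63*(-1/4481) = 2/282303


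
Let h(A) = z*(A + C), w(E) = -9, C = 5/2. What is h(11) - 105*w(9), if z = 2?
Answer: 972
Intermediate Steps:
C = 5/2 (C = 5*(½) = 5/2 ≈ 2.5000)
h(A) = 5 + 2*A (h(A) = 2*(A + 5/2) = 2*(5/2 + A) = 5 + 2*A)
h(11) - 105*w(9) = (5 + 2*11) - 105*(-9) = (5 + 22) + 945 = 27 + 945 = 972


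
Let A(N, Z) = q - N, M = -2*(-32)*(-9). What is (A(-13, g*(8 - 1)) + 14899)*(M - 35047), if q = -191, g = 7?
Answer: -524406183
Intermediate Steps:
M = -576 (M = 64*(-9) = -576)
A(N, Z) = -191 - N
(A(-13, g*(8 - 1)) + 14899)*(M - 35047) = ((-191 - 1*(-13)) + 14899)*(-576 - 35047) = ((-191 + 13) + 14899)*(-35623) = (-178 + 14899)*(-35623) = 14721*(-35623) = -524406183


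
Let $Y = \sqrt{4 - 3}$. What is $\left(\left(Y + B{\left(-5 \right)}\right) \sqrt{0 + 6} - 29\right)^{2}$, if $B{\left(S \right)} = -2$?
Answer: $\left(29 + \sqrt{6}\right)^{2} \approx 989.07$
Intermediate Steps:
$Y = 1$ ($Y = \sqrt{1} = 1$)
$\left(\left(Y + B{\left(-5 \right)}\right) \sqrt{0 + 6} - 29\right)^{2} = \left(\left(1 - 2\right) \sqrt{0 + 6} - 29\right)^{2} = \left(- \sqrt{6} - 29\right)^{2} = \left(-29 - \sqrt{6}\right)^{2}$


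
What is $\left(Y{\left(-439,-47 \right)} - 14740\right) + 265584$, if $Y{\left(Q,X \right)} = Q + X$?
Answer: $250358$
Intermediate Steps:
$\left(Y{\left(-439,-47 \right)} - 14740\right) + 265584 = \left(\left(-439 - 47\right) - 14740\right) + 265584 = \left(-486 - 14740\right) + 265584 = -15226 + 265584 = 250358$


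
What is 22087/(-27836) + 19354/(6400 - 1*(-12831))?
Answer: 113982847/535314116 ≈ 0.21293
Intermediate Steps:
22087/(-27836) + 19354/(6400 - 1*(-12831)) = 22087*(-1/27836) + 19354/(6400 + 12831) = -22087/27836 + 19354/19231 = 113982847/535314116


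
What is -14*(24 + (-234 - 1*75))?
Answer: 3990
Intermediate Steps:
-14*(24 + (-234 - 1*75)) = -14*(24 + (-234 - 75)) = -14*(24 - 309) = -14*(-285) = 3990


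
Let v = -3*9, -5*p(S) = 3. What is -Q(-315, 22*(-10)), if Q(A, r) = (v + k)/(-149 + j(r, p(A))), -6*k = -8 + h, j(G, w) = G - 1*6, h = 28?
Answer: -91/1125 ≈ -0.080889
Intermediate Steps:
p(S) = -⅗ (p(S) = -⅕*3 = -⅗)
j(G, w) = -6 + G (j(G, w) = G - 6 = -6 + G)
v = -27
k = -10/3 (k = -(-8 + 28)/6 = -⅙*20 = -10/3 ≈ -3.3333)
Q(A, r) = -91/(3*(-155 + r)) (Q(A, r) = (-27 - 10/3)/(-149 + (-6 + r)) = -91/(3*(-155 + r)))
-Q(-315, 22*(-10)) = -(-91)/(-465 + 3*(22*(-10))) = -(-91)/(-465 + 3*(-220)) = -(-91)/(-465 - 660) = -(-91)/(-1125) = -(-91)*(-1)/1125 = -1*91/1125 = -91/1125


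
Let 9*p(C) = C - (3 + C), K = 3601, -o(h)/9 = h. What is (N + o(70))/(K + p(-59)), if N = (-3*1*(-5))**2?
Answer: -1215/10802 ≈ -0.11248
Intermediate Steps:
o(h) = -9*h
N = 225 (N = (-3*(-5))**2 = 15**2 = 225)
p(C) = -1/3 (p(C) = (C - (3 + C))/9 = (C + (-3 - C))/9 = (1/9)*(-3) = -1/3)
(N + o(70))/(K + p(-59)) = (225 - 9*70)/(3601 - 1/3) = (225 - 630)/(10802/3) = -405*3/10802 = -1215/10802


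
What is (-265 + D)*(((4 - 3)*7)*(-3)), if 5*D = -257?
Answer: 33222/5 ≈ 6644.4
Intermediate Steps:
D = -257/5 (D = (⅕)*(-257) = -257/5 ≈ -51.400)
(-265 + D)*(((4 - 3)*7)*(-3)) = (-265 - 257/5)*(((4 - 3)*7)*(-3)) = -1582*1*7*(-3)/5 = -11074*(-3)/5 = -1582/5*(-21) = 33222/5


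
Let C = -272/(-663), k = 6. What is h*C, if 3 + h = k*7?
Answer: 16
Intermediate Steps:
C = 16/39 (C = -272*(-1/663) = 16/39 ≈ 0.41026)
h = 39 (h = -3 + 6*7 = -3 + 42 = 39)
h*C = 39*(16/39) = 16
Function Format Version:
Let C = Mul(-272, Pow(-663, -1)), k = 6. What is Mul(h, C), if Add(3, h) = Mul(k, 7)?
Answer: 16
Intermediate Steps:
C = Rational(16, 39) (C = Mul(-272, Rational(-1, 663)) = Rational(16, 39) ≈ 0.41026)
h = 39 (h = Add(-3, Mul(6, 7)) = Add(-3, 42) = 39)
Mul(h, C) = Mul(39, Rational(16, 39)) = 16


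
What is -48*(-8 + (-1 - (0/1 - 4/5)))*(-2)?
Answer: -3936/5 ≈ -787.20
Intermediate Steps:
-48*(-8 + (-1 - (0/1 - 4/5)))*(-2) = -48*(-8 + (-1 - (0*1 - 4*1/5)))*(-2) = -48*(-8 + (-1 - (0 - 4/5)))*(-2) = -48*(-8 + (-1 - 1*(-4/5)))*(-2) = -48*(-8 + (-1 + 4/5))*(-2) = -48*(-8 - 1/5)*(-2) = -(-1968)*(-2)/5 = -48*82/5 = -3936/5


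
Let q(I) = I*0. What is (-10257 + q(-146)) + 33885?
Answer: 23628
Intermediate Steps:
q(I) = 0
(-10257 + q(-146)) + 33885 = (-10257 + 0) + 33885 = -10257 + 33885 = 23628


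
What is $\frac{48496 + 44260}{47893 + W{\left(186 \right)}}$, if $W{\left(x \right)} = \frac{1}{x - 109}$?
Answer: $\frac{3571106}{1843881} \approx 1.9367$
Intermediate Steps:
$W{\left(x \right)} = \frac{1}{-109 + x}$
$\frac{48496 + 44260}{47893 + W{\left(186 \right)}} = \frac{48496 + 44260}{47893 + \frac{1}{-109 + 186}} = \frac{92756}{47893 + \frac{1}{77}} = \frac{92756}{\frac{3687762}{77}} = 92756 \cdot \frac{77}{3687762} = \frac{3571106}{1843881}$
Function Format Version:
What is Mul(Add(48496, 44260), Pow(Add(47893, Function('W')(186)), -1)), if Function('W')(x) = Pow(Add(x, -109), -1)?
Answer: Rational(3571106, 1843881) ≈ 1.9367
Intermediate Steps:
Function('W')(x) = Pow(Add(-109, x), -1)
Mul(Add(48496, 44260), Pow(Add(47893, Function('W')(186)), -1)) = Mul(Add(48496, 44260), Pow(Add(47893, Pow(Add(-109, 186), -1)), -1)) = Mul(92756, Pow(Add(47893, Pow(77, -1)), -1)) = Mul(92756, Pow(Add(47893, Rational(1, 77)), -1)) = Mul(92756, Pow(Rational(3687762, 77), -1)) = Mul(92756, Rational(77, 3687762)) = Rational(3571106, 1843881)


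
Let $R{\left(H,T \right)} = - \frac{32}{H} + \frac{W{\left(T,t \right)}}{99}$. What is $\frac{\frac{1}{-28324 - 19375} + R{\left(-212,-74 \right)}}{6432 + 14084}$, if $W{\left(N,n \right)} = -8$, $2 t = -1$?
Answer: $\frac{17547985}{5134675812948} \approx 3.4175 \cdot 10^{-6}$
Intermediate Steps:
$t = - \frac{1}{2}$ ($t = \frac{1}{2} \left(-1\right) = - \frac{1}{2} \approx -0.5$)
$R{\left(H,T \right)} = - \frac{8}{99} - \frac{32}{H}$ ($R{\left(H,T \right)} = - \frac{32}{H} - \frac{8}{99} = - \frac{8}{99} - \frac{32}{H}$)
$\frac{\frac{1}{-28324 - 19375} + R{\left(-212,-74 \right)}}{6432 + 14084} = \frac{\frac{1}{-28324 - 19375} - \left(\frac{8}{99} + \frac{32}{-212}\right)}{6432 + 14084} = \frac{\frac{1}{-47699} - - \frac{368}{5247}}{20516} = \left(- \frac{1}{47699} + \left(- \frac{8}{99} + \frac{8}{53}\right)\right) \frac{1}{20516} = \left(- \frac{1}{47699} + \frac{368}{5247}\right) \frac{1}{20516} = \frac{17547985}{250276653} \cdot \frac{1}{20516} = \frac{17547985}{5134675812948}$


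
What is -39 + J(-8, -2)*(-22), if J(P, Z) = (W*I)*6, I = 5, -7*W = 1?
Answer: 387/7 ≈ 55.286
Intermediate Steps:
W = -⅐ (W = -⅐*1 = -⅐ ≈ -0.14286)
J(P, Z) = -30/7 (J(P, Z) = -⅐*5*6 = -5/7*6 = -30/7)
-39 + J(-8, -2)*(-22) = -39 - 30/7*(-22) = -39 + 660/7 = 387/7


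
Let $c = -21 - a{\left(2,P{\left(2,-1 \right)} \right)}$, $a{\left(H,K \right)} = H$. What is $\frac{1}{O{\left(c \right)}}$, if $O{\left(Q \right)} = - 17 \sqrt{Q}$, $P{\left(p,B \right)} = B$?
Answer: $\frac{i \sqrt{23}}{391} \approx 0.012266 i$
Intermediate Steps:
$c = -23$ ($c = -21 - 2 = -23$)
$\frac{1}{O{\left(c \right)}} = \frac{1}{\left(-17\right) \sqrt{-23}} = \frac{1}{\left(-17\right) i \sqrt{23}} = \frac{i \sqrt{23}}{391}$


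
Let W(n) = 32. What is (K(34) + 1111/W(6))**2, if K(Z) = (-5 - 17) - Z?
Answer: 463761/1024 ≈ 452.89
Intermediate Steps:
K(Z) = -22 - Z
(K(34) + 1111/W(6))**2 = ((-22 - 1*34) + 1111/32)**2 = ((-22 - 34) + 1111*(1/32))**2 = (-56 + 1111/32)**2 = (-681/32)**2 = 463761/1024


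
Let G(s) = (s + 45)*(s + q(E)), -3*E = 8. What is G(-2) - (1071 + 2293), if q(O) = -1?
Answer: -3493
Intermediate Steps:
E = -8/3 (E = -⅓*8 = -8/3 ≈ -2.6667)
G(s) = (-1 + s)*(45 + s) (G(s) = (s + 45)*(s - 1) = (45 + s)*(-1 + s) = (-1 + s)*(45 + s))
G(-2) - (1071 + 2293) = (-45 + (-2)² + 44*(-2)) - (1071 + 2293) = (-45 + 4 - 88) - 1*3364 = -129 - 3364 = -3493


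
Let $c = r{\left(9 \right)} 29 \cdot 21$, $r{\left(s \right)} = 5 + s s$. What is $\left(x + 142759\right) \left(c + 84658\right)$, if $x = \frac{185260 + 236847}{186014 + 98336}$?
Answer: $\frac{59177332988396}{3025} \approx 1.9563 \cdot 10^{10}$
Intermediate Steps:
$x = \frac{8981}{6050}$ ($x = \frac{422107}{284350} = 422107 \cdot \frac{1}{284350} = \frac{8981}{6050} \approx 1.4845$)
$r{\left(s \right)} = 5 + s^{2}$
$c = 52374$ ($c = \left(5 + 9^{2}\right) 29 \cdot 21 = \left(5 + 81\right) 29 \cdot 21 = 86 \cdot 29 \cdot 21 = 2494 \cdot 21 = 52374$)
$\left(x + 142759\right) \left(c + 84658\right) = \left(\frac{8981}{6050} + 142759\right) \left(52374 + 84658\right) = \frac{863700931}{6050} \cdot 137032 = \frac{59177332988396}{3025}$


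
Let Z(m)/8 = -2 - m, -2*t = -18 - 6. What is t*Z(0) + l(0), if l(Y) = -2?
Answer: -194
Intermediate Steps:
t = 12 (t = -(-18 - 6)/2 = -½*(-24) = 12)
Z(m) = -16 - 8*m (Z(m) = 8*(-2 - m) = -16 - 8*m)
t*Z(0) + l(0) = 12*(-16 - 8*0) - 2 = 12*(-16 + 0) - 2 = 12*(-16) - 2 = -192 - 2 = -194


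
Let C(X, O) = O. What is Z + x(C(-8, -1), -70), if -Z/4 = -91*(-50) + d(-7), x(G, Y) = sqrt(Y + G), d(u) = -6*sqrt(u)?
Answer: -18200 + I*sqrt(71) + 24*I*sqrt(7) ≈ -18200.0 + 71.924*I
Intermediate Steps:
x(G, Y) = sqrt(G + Y)
Z = -18200 + 24*I*sqrt(7) (Z = -4*(-91*(-50) - 6*I*sqrt(7)) = -4*(4550 - 6*I*sqrt(7)) = -18200 + 24*I*sqrt(7) ≈ -18200.0 + 63.498*I)
Z + x(C(-8, -1), -70) = (-18200 + 24*I*sqrt(7)) + sqrt(-1 - 70) = (-18200 + 24*I*sqrt(7)) + sqrt(-71) = (-18200 + 24*I*sqrt(7)) + I*sqrt(71) = -18200 + I*sqrt(71) + 24*I*sqrt(7)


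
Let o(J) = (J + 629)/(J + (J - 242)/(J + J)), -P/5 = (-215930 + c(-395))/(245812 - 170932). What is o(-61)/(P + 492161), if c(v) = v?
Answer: -1037776896/52620280132079 ≈ -1.9722e-5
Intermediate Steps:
P = 216325/14976 (P = -5*(-215930 - 395)/(245812 - 170932) = -(-1081625)/74880 = -5*(-43265/14976) = 216325/14976 ≈ 14.445)
o(J) = (629 + J)/(J + (-242 + J)/(2*J)) (o(J) = (629 + J)/(J + (-242 + J)/((2*J))) = (629 + J)/(J + (-242 + J)*(1/(2*J))) = (629 + J)/(J + (-242 + J)/(2*J)))
o(-61)/(P + 492161) = (2*(-61)*(629 - 61)/(-242 - 61 + 2*(-61)**2))/(216325/14976 + 492161) = (2*(-61)*568/(-242 - 61 + 2*3721))/(7370819461/14976) = (2*(-61)*568/(-242 - 61 + 7442))*(14976/7370819461) = (2*(-61)*568/7139)*(14976/7370819461) = (2*(-61)*(1/7139)*568)*(14976/7370819461) = -69296/7139*14976/7370819461 = -1037776896/52620280132079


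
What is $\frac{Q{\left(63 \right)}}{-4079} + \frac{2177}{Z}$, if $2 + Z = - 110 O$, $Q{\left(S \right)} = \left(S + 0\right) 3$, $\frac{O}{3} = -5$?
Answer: $\frac{8568511}{6722192} \approx 1.2747$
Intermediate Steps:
$O = -15$ ($O = 3 \left(-5\right) = -15$)
$Q{\left(S \right)} = 3 S$ ($Q{\left(S \right)} = S 3 = 3 S$)
$Z = 1648$ ($Z = -2 - -1650 = -2 + 1650 = 1648$)
$\frac{Q{\left(63 \right)}}{-4079} + \frac{2177}{Z} = \frac{3 \cdot 63}{-4079} + \frac{2177}{1648} = 189 \left(- \frac{1}{4079}\right) + 2177 \cdot \frac{1}{1648} = - \frac{189}{4079} + \frac{2177}{1648} = \frac{8568511}{6722192}$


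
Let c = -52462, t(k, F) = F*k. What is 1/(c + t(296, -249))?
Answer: -1/126166 ≈ -7.9261e-6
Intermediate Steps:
1/(c + t(296, -249)) = 1/(-52462 - 249*296) = 1/(-52462 - 73704) = 1/(-126166) = -1/126166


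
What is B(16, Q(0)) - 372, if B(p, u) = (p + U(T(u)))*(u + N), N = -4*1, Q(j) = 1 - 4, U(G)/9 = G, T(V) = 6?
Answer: -862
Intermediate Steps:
U(G) = 9*G
Q(j) = -3
N = -4
B(p, u) = (-4 + u)*(54 + p) (B(p, u) = (p + 9*6)*(u - 4) = (p + 54)*(-4 + u) = (54 + p)*(-4 + u) = (-4 + u)*(54 + p))
B(16, Q(0)) - 372 = (-216 - 4*16 + 54*(-3) + 16*(-3)) - 372 = (-216 - 64 - 162 - 48) - 372 = -490 - 372 = -862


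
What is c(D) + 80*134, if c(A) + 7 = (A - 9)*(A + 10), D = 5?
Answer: 10653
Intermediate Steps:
c(A) = -7 + (-9 + A)*(10 + A) (c(A) = -7 + (A - 9)*(A + 10) = -7 + (-9 + A)*(10 + A))
c(D) + 80*134 = (-97 + 5 + 5²) + 80*134 = (-97 + 5 + 25) + 10720 = -67 + 10720 = 10653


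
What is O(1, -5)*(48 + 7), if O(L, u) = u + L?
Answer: -220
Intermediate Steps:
O(L, u) = L + u
O(1, -5)*(48 + 7) = (1 - 5)*(48 + 7) = -4*55 = -220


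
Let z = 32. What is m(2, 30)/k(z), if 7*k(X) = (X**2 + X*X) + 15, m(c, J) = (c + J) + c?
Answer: 238/2063 ≈ 0.11537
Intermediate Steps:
m(c, J) = J + 2*c (m(c, J) = (J + c) + c = J + 2*c)
k(X) = 15/7 + 2*X**2/7 (k(X) = ((X**2 + X*X) + 15)/7 = ((X**2 + X**2) + 15)/7 = (2*X**2 + 15)/7 = (15 + 2*X**2)/7 = 15/7 + 2*X**2/7)
m(2, 30)/k(z) = (30 + 2*2)/(15/7 + (2/7)*32**2) = (30 + 4)/(15/7 + (2/7)*1024) = 34/(15/7 + 2048/7) = 34/(2063/7) = 34*(7/2063) = 238/2063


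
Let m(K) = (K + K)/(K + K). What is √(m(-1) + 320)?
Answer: √321 ≈ 17.916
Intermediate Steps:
m(K) = 1 (m(K) = (2*K)/((2*K)) = (2*K)*(1/(2*K)) = 1)
√(m(-1) + 320) = √(1 + 320) = √321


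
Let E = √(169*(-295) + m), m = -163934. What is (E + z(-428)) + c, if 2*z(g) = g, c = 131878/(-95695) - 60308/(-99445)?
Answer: -81754029540/380655571 + I*√213789 ≈ -214.77 + 462.37*I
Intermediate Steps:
c = -293737346/380655571 (c = 131878*(-1/95695) - 60308*(-1/99445) = -131878/95695 + 60308/99445 = -293737346/380655571 ≈ -0.77166)
E = I*√213789 (E = √(169*(-295) - 163934) = √(-49855 - 163934) = √(-213789) = I*√213789 ≈ 462.37*I)
z(g) = g/2
(E + z(-428)) + c = (I*√213789 + (½)*(-428)) - 293737346/380655571 = (I*√213789 - 214) - 293737346/380655571 = (-214 + I*√213789) - 293737346/380655571 = -81754029540/380655571 + I*√213789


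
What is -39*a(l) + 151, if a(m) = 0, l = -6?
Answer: 151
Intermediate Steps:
-39*a(l) + 151 = -39*0 + 151 = 0 + 151 = 151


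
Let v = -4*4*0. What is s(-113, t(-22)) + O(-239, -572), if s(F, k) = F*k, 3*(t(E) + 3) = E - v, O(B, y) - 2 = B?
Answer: 2792/3 ≈ 930.67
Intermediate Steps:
O(B, y) = 2 + B
v = 0 (v = -16*0 = 0)
t(E) = -3 + E/3 (t(E) = -3 + (E - 1*0)/3 = -3 + (E + 0)/3 = -3 + E/3)
s(-113, t(-22)) + O(-239, -572) = -113*(-3 + (1/3)*(-22)) + (2 - 239) = -113*(-3 - 22/3) - 237 = -113*(-31/3) - 237 = 3503/3 - 237 = 2792/3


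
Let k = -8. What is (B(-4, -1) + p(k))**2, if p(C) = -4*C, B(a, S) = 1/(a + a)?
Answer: 65025/64 ≈ 1016.0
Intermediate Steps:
B(a, S) = 1/(2*a)
(B(-4, -1) + p(k))**2 = ((1/2)/(-4) - 4*(-8))**2 = ((1/2)*(-1/4) + 32)**2 = (-1/8 + 32)**2 = (255/8)**2 = 65025/64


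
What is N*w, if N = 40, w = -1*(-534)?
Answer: 21360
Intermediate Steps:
w = 534
N*w = 40*534 = 21360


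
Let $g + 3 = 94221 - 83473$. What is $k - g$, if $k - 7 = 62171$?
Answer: $51433$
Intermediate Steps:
$g = 10745$ ($g = -3 + \left(94221 - 83473\right) = -3 + 10748 = 10745$)
$k = 62178$ ($k = 7 + 62171 = 62178$)
$k - g = 62178 - 10745 = 51433$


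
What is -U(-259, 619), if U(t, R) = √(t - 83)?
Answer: -3*I*√38 ≈ -18.493*I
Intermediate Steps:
U(t, R) = √(-83 + t)
-U(-259, 619) = -√(-83 - 259) = -√(-342) = -3*I*√38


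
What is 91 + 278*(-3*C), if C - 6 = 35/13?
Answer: -93059/13 ≈ -7158.4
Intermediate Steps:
C = 113/13 (C = 6 + 35/13 = 113/13 ≈ 8.6923)
91 + 278*(-3*C) = 91 + 278*(-3*113/13) = 91 + 278*(-339/13) = 91 - 94242/13 = -93059/13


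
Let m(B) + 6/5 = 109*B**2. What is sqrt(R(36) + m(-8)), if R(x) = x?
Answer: sqrt(175270)/5 ≈ 83.730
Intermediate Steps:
m(B) = -6/5 + 109*B**2
sqrt(R(36) + m(-8)) = sqrt(36 + (-6/5 + 109*(-8)**2)) = sqrt(36 + (-6/5 + 109*64)) = sqrt(36 + (-6/5 + 6976)) = sqrt(36 + 34874/5) = sqrt(35054/5) = sqrt(175270)/5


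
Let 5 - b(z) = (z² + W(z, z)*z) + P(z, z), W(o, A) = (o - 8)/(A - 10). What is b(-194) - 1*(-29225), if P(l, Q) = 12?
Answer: -419521/51 ≈ -8225.9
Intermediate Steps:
W(o, A) = (-8 + o)/(-10 + A)
b(z) = -7 - z² - z*(-8 + z)/(-10 + z) (b(z) = 5 - ((z² + ((-8 + z)/(-10 + z))*z) + 12) = 5 - ((z² + z*(-8 + z)/(-10 + z)) + 12) = 5 - (12 + z² + z*(-8 + z)/(-10 + z)) = 5 + (-12 - z² - z*(-8 + z)/(-10 + z)) = -7 - z² - z*(-8 + z)/(-10 + z))
b(-194) - 1*(-29225) = (70 - 194 - 1*(-194)³ + 9*(-194)²)/(-10 - 194) - 1*(-29225) = (70 - 194 - 1*(-7301384) + 9*37636)/(-204) + 29225 = -(70 - 194 + 7301384 + 338724)/204 + 29225 = -1/204*7639984 + 29225 = -1909996/51 + 29225 = -419521/51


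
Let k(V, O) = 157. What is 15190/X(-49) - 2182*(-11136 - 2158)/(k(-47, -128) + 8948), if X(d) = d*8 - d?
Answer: 200230006/63735 ≈ 3141.6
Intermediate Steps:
X(d) = 7*d (X(d) = 8*d - d = 7*d)
15190/X(-49) - 2182*(-11136 - 2158)/(k(-47, -128) + 8948) = 15190/((7*(-49))) - 2182*(-11136 - 2158)/(157 + 8948) = 15190/(-343) - 2182/(9105/(-13294)) = 15190*(-1/343) - 2182/(9105*(-1/13294)) = -310/7 - 2182/(-9105/13294) = -310/7 - 2182*(-13294/9105) = -310/7 + 29007508/9105 = 200230006/63735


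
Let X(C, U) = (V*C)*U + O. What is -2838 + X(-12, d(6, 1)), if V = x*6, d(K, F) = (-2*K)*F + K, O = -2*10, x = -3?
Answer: -4154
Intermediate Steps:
O = -20
d(K, F) = K - 2*F*K (d(K, F) = -2*F*K + K = K - 2*F*K)
V = -18 (V = -3*6 = -18)
X(C, U) = -20 - 18*C*U (X(C, U) = (-18*C)*U - 20 = -18*C*U - 20 = -20 - 18*C*U)
-2838 + X(-12, d(6, 1)) = -2838 + (-20 - 18*(-12)*6*(1 - 2*1)) = -2838 + (-20 - 18*(-12)*6*(1 - 2)) = -2838 + (-20 - 18*(-12)*6*(-1)) = -2838 + (-20 - 18*(-12)*(-6)) = -2838 + (-20 - 1296) = -2838 - 1316 = -4154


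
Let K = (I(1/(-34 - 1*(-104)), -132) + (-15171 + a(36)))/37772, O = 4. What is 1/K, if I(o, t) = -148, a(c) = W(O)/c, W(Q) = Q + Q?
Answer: -339948/137869 ≈ -2.4657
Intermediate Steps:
W(Q) = 2*Q
a(c) = 8/c (a(c) = (2*4)/c = 8/c)
K = -137869/339948 (K = (-148 + (-15171 + 8/36))/37772 = (-148 + (-15171 + 8*(1/36)))*(1/37772) = (-148 + (-15171 + 2/9))*(1/37772) = (-148 - 136537/9)*(1/37772) = -137869/9*1/37772 = -137869/339948 ≈ -0.40556)
1/K = 1/(-137869/339948) = -339948/137869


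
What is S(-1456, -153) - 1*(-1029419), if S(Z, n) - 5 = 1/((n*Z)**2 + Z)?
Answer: 51085763444748033/49625580368 ≈ 1.0294e+6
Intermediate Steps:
S(Z, n) = 5 + 1/(Z + Z**2*n**2) (S(Z, n) = 5 + 1/((n*Z)**2 + Z) = 5 + 1/((Z*n)**2 + Z) = 5 + 1/(Z**2*n**2 + Z) = 5 + 1/(Z + Z**2*n**2))
S(-1456, -153) - 1*(-1029419) = (1 + 5*(-1456) + 5*(-1456)**2*(-153)**2)/((-1456)*(1 - 1456*(-153)**2)) - 1*(-1029419) = -(1 - 7280 + 5*2119936*23409)/(1456*(1 - 1456*23409)) + 1029419 = -(1 - 7280 + 248127909120)/(1456*(1 - 34083504)) + 1029419 = -1/1456*248127901841/(-34083503) + 1029419 = -1/1456*(-1/34083503)*248127901841 + 1029419 = 248127901841/49625580368 + 1029419 = 51085763444748033/49625580368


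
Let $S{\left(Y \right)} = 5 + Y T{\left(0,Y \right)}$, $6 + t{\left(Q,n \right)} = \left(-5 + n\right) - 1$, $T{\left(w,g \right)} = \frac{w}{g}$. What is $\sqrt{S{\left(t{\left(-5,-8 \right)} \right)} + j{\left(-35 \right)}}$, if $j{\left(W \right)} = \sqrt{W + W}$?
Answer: $\sqrt{5 + i \sqrt{70}} \approx 2.7154 + 1.5406 i$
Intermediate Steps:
$j{\left(W \right)} = \sqrt{2} \sqrt{W}$ ($j{\left(W \right)} = \sqrt{2 W} = \sqrt{2} \sqrt{W}$)
$t{\left(Q,n \right)} = -12 + n$ ($t{\left(Q,n \right)} = -6 + \left(\left(-5 + n\right) - 1\right) = -6 + \left(-6 + n\right) = -12 + n$)
$S{\left(Y \right)} = 5$ ($S{\left(Y \right)} = 5 + Y \frac{0}{Y} = 5 + Y 0 = 5 + 0 = 5$)
$\sqrt{S{\left(t{\left(-5,-8 \right)} \right)} + j{\left(-35 \right)}} = \sqrt{5 + \sqrt{2} \sqrt{-35}} = \sqrt{5 + \sqrt{2} i \sqrt{35}} = \sqrt{5 + i \sqrt{70}}$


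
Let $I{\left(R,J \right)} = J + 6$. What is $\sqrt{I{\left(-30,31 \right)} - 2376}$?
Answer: $i \sqrt{2339} \approx 48.363 i$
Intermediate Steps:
$I{\left(R,J \right)} = 6 + J$
$\sqrt{I{\left(-30,31 \right)} - 2376} = \sqrt{\left(6 + 31\right) - 2376} = \sqrt{37 - 2376} = \sqrt{-2339} = i \sqrt{2339}$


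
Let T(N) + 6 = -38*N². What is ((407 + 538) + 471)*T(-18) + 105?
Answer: -17442183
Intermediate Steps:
T(N) = -6 - 38*N²
((407 + 538) + 471)*T(-18) + 105 = ((407 + 538) + 471)*(-6 - 38*(-18)²) + 105 = (945 + 471)*(-6 - 38*324) + 105 = 1416*(-6 - 12312) + 105 = 1416*(-12318) + 105 = -17442288 + 105 = -17442183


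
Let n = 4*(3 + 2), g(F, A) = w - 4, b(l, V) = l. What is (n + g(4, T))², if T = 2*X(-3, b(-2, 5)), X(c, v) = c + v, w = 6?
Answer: 484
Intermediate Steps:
T = -10 (T = 2*(-3 - 2) = 2*(-5) = -10)
g(F, A) = 2 (g(F, A) = 6 - 4 = 2)
n = 20 (n = 4*5 = 20)
(n + g(4, T))² = (20 + 2)² = 22² = 484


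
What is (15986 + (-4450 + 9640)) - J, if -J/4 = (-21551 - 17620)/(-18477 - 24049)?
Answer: 40940330/1933 ≈ 21180.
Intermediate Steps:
J = -7122/1933 (J = -4*(-21551 - 17620)/(-18477 - 24049) = -(-156684)/(-42526) = -(-156684)*(-1)/42526 = -4*3561/3866 = -7122/1933 ≈ -3.6844)
(15986 + (-4450 + 9640)) - J = (15986 + (-4450 + 9640)) - 1*(-7122/1933) = (15986 + 5190) + 7122/1933 = 21176 + 7122/1933 = 40940330/1933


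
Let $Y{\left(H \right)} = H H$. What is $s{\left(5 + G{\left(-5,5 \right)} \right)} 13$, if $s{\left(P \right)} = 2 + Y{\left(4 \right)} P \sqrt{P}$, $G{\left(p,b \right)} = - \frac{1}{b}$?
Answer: $26 + \frac{9984 \sqrt{30}}{25} \approx 2213.4$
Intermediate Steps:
$Y{\left(H \right)} = H^{2}$
$s{\left(P \right)} = 2 + 16 P^{\frac{3}{2}}$ ($s{\left(P \right)} = 2 + 4^{2} P \sqrt{P} = 2 + 16 P^{\frac{3}{2}}$)
$s{\left(5 + G{\left(-5,5 \right)} \right)} 13 = \left(2 + 16 \left(5 - \frac{1}{5}\right)^{\frac{3}{2}}\right) 13 = \left(2 + 16 \left(\frac{24}{5}\right)^{\frac{3}{2}}\right) 13 = \left(2 + 16 \frac{48 \sqrt{30}}{25}\right) 13 = \left(2 + \frac{768 \sqrt{30}}{25}\right) 13 = 26 + \frac{9984 \sqrt{30}}{25}$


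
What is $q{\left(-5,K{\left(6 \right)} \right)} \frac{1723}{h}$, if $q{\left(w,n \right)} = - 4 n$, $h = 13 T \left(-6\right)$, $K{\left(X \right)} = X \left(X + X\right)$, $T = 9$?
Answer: $\frac{27568}{39} \approx 706.87$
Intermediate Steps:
$K{\left(X \right)} = 2 X^{2}$ ($K{\left(X \right)} = X 2 X = 2 X^{2}$)
$h = -702$ ($h = 13 \cdot 9 \left(-6\right) = 117 \left(-6\right) = -702$)
$q{\left(-5,K{\left(6 \right)} \right)} \frac{1723}{h} = - 4 \cdot 2 \cdot 6^{2} \frac{1723}{-702} = - 4 \cdot 2 \cdot 36 \cdot 1723 \left(- \frac{1}{702}\right) = \left(-4\right) 72 \left(- \frac{1723}{702}\right) = \left(-288\right) \left(- \frac{1723}{702}\right) = \frac{27568}{39}$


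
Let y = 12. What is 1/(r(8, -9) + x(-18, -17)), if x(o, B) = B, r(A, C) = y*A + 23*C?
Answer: -1/128 ≈ -0.0078125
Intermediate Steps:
r(A, C) = 12*A + 23*C
1/(r(8, -9) + x(-18, -17)) = 1/((12*8 + 23*(-9)) - 17) = 1/((96 - 207) - 17) = 1/(-111 - 17) = 1/(-128) = -1/128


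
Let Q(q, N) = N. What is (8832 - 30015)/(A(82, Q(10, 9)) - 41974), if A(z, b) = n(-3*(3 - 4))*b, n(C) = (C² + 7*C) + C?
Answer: 21183/41677 ≈ 0.50827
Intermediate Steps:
n(C) = C² + 8*C
A(z, b) = 33*b (A(z, b) = ((-3*(3 - 4))*(8 - 3*(3 - 4)))*b = ((-3*(-1))*(8 - 3*(-1)))*b = (3*(8 + 3))*b = (3*11)*b = 33*b)
(8832 - 30015)/(A(82, Q(10, 9)) - 41974) = (8832 - 30015)/(33*9 - 41974) = -21183/(297 - 41974) = -21183/(-41677) = -21183*(-1/41677) = 21183/41677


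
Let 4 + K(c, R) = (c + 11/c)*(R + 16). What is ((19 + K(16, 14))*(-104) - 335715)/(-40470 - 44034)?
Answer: 4635/1006 ≈ 4.6074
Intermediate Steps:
K(c, R) = -4 + (16 + R)*(c + 11/c) (K(c, R) = -4 + (c + 11/c)*(R + 16) = -4 + (c + 11/c)*(16 + R) = -4 + (16 + R)*(c + 11/c))
((19 + K(16, 14))*(-104) - 335715)/(-40470 - 44034) = ((19 + (176 + 11*14 + 16*(-4 + 16*16 + 14*16))/16)*(-104) - 335715)/(-40470 - 44034) = ((19 + (176 + 154 + 16*(-4 + 256 + 224))/16)*(-104) - 335715)/(-84504) = ((19 + (176 + 154 + 16*476)/16)*(-104) - 335715)*(-1/84504) = ((19 + (176 + 154 + 7616)/16)*(-104) - 335715)*(-1/84504) = ((19 + (1/16)*7946)*(-104) - 335715)*(-1/84504) = ((19 + 3973/8)*(-104) - 335715)*(-1/84504) = ((4125/8)*(-104) - 335715)*(-1/84504) = (-53625 - 335715)*(-1/84504) = -389340*(-1/84504) = 4635/1006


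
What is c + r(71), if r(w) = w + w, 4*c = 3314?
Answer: 1941/2 ≈ 970.50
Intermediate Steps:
c = 1657/2 (c = (¼)*3314 = 1657/2 ≈ 828.50)
r(w) = 2*w
c + r(71) = 1657/2 + 2*71 = 1657/2 + 142 = 1941/2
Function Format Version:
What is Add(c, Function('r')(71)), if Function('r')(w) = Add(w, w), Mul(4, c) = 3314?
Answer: Rational(1941, 2) ≈ 970.50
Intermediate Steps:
c = Rational(1657, 2) (c = Mul(Rational(1, 4), 3314) = Rational(1657, 2) ≈ 828.50)
Function('r')(w) = Mul(2, w)
Add(c, Function('r')(71)) = Add(Rational(1657, 2), Mul(2, 71)) = Add(Rational(1657, 2), 142) = Rational(1941, 2)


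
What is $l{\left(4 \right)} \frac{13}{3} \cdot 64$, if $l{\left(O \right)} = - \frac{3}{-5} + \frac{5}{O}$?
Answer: $\frac{7696}{15} \approx 513.07$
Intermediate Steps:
$l{\left(O \right)} = \frac{3}{5} + \frac{5}{O}$ ($l{\left(O \right)} = \left(-3\right) \left(- \frac{1}{5}\right) + \frac{5}{O} = \frac{3}{5} + \frac{5}{O}$)
$l{\left(4 \right)} \frac{13}{3} \cdot 64 = \left(\frac{3}{5} + \frac{5}{4}\right) \frac{13}{3} \cdot 64 = \frac{37}{20} \cdot \frac{832}{3} = \frac{7696}{15}$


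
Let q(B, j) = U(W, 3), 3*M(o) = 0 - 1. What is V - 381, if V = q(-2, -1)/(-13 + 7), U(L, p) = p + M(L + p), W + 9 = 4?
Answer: -3433/9 ≈ -381.44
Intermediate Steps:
W = -5 (W = -9 + 4 = -5)
M(o) = -⅓ (M(o) = (0 - 1)/3 = (⅓)*(-1) = -⅓)
U(L, p) = -⅓ + p (U(L, p) = p - ⅓ = -⅓ + p)
q(B, j) = 8/3 (q(B, j) = -⅓ + 3 = 8/3)
V = -4/9 (V = 8/(3*(-13 + 7)) = (8/3)/(-6) = (8/3)*(-⅙) = -4/9 ≈ -0.44444)
V - 381 = -4/9 - 381 = -3433/9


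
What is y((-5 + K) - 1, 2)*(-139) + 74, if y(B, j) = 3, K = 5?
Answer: -343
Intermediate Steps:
y((-5 + K) - 1, 2)*(-139) + 74 = 3*(-139) + 74 = -417 + 74 = -343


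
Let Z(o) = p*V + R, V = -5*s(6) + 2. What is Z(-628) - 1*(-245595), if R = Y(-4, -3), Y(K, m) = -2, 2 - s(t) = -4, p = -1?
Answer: 245621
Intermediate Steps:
s(t) = 6 (s(t) = 2 - 1*(-4) = 2 + 4 = 6)
V = -28 (V = -5*6 + 2 = -30 + 2 = -28)
R = -2
Z(o) = 26 (Z(o) = -1*(-28) - 2 = 28 - 2 = 26)
Z(-628) - 1*(-245595) = 26 - 1*(-245595) = 26 + 245595 = 245621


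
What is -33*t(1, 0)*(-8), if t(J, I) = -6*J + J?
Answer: -1320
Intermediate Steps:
t(J, I) = -5*J
-33*t(1, 0)*(-8) = -(-165)*(-8) = -33*(-5)*(-8) = 165*(-8) = -1320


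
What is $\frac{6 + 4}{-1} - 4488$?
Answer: $-4498$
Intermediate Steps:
$\frac{6 + 4}{-1} - 4488 = 10 \left(-1\right) - 4488 = -10 - 4488 = -4498$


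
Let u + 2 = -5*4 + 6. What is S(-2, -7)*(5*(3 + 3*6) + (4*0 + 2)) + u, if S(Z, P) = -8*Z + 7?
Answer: 2445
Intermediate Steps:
S(Z, P) = 7 - 8*Z
u = -16 (u = -2 + (-5*4 + 6) = -2 + (-20 + 6) = -2 - 14 = -16)
S(-2, -7)*(5*(3 + 3*6) + (4*0 + 2)) + u = (7 - 8*(-2))*(5*(3 + 3*6) + (4*0 + 2)) - 16 = (7 + 16)*(5*(3 + 18) + (0 + 2)) - 16 = 23*(5*21 + 2) - 16 = 23*(105 + 2) - 16 = 23*107 - 16 = 2461 - 16 = 2445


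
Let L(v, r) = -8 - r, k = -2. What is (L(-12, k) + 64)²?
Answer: 3364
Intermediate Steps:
(L(-12, k) + 64)² = ((-8 - 1*(-2)) + 64)² = ((-8 + 2) + 64)² = (-6 + 64)² = 58² = 3364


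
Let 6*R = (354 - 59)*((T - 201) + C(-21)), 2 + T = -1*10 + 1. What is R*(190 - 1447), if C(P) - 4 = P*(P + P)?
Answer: -41654885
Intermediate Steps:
T = -11 (T = -2 + (-1*10 + 1) = -2 + (-10 + 1) = -2 - 9 = -11)
C(P) = 4 + 2*P² (C(P) = 4 + P*(P + P) = 4 + P*(2*P) = 4 + 2*P²)
R = 99415/3 (R = ((354 - 59)*((-11 - 201) + (4 + 2*(-21)²)))/6 = (295*(-212 + (4 + 2*441)))/6 = (295*(-212 + (4 + 882)))/6 = (295*(-212 + 886))/6 = (295*674)/6 = (⅙)*198830 = 99415/3 ≈ 33138.)
R*(190 - 1447) = 99415*(190 - 1447)/3 = (99415/3)*(-1257) = -41654885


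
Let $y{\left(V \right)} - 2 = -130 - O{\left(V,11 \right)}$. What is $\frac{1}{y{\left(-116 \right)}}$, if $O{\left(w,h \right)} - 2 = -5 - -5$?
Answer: $- \frac{1}{130} \approx -0.0076923$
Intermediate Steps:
$O{\left(w,h \right)} = 2$ ($O{\left(w,h \right)} = 2 - 0 = 2 + \left(-5 + 5\right) = 2 + 0 = 2$)
$y{\left(V \right)} = -130$ ($y{\left(V \right)} = 2 - 132 = -130$)
$\frac{1}{y{\left(-116 \right)}} = \frac{1}{-130} = - \frac{1}{130}$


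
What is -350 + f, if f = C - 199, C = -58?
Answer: -607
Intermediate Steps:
f = -257 (f = -58 - 199 = -257)
-350 + f = -350 - 257 = -607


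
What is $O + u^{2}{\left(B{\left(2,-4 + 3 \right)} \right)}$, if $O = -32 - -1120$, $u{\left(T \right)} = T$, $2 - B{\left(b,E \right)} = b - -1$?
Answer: $1089$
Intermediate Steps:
$B{\left(b,E \right)} = 1 - b$ ($B{\left(b,E \right)} = 2 - \left(b - -1\right) = 2 - \left(b + 1\right) = 2 - \left(1 + b\right) = 1 - b$)
$O = 1088$ ($O = -32 + 1120 = 1088$)
$O + u^{2}{\left(B{\left(2,-4 + 3 \right)} \right)} = 1088 + \left(1 - 2\right)^{2} = 1088 + \left(-1\right)^{2} = 1088 + 1 = 1089$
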